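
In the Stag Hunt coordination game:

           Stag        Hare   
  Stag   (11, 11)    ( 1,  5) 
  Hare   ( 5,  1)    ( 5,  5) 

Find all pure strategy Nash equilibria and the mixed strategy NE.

Pure NE: (Stag, Stag) and (Hare, Hare); Mixed NE: p = 0.4, q = 0.4

Work:
Check pure NE:
(Stag, Stag): (11, 11) - no unilateral deviation beneficial
(Hare, Hare): (5, 5) - no unilateral deviation beneficial
Mixed NE: P1 plays Stag with p = 0.4, P2 plays Stag with q = 0.4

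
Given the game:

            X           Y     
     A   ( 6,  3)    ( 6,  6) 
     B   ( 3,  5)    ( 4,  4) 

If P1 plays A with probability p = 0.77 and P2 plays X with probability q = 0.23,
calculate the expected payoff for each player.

E[P1] = 5.4871, E[P2] = 5.0616

Work:
E[P1] = p·q·π₁(A,X) + p·(1-q)·π₁(A,Y) + (1-p)·q·π₁(B,X) + (1-p)·(1-q)·π₁(B,Y)
= 0.77·0.23·6 + 0.77·0.77·6 + 0.23·0.23·3 + 0.23·0.77·4
= 5.4871

E[P2] = 5.0616 (similar calculation)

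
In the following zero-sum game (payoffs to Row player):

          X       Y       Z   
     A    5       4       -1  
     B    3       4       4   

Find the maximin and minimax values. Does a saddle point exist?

Maximin = 3, Minimax = 4, Saddle: False

Work:
Row minimums: [-1, 3] → maximin = 3
Column maximums: [5, 4, 4] → minimax = 4
No saddle point (maximin ≠ minimax). Mixed strategy needed.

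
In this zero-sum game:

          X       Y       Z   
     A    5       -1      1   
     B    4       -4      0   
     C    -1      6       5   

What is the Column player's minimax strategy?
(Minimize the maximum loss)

Column should play X or Z (all achieve the minimum), value = 5

Work:
Column player minimizes Row's maximum payoff:
Column X: max payoff to Row = 5
Column Y: max payoff to Row = 6
Column Z: max payoff to Row = 5
Minimum is 5, achieved by columns X, Z (tied).
Each of X or Z is a minimax strategy.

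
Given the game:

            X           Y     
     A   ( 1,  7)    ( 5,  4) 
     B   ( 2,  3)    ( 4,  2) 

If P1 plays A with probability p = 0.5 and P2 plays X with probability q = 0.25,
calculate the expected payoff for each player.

E[P1] = 3.75, E[P2] = 3.5

Work:
E[P1] = p·q·π₁(A,X) + p·(1-q)·π₁(A,Y) + (1-p)·q·π₁(B,X) + (1-p)·(1-q)·π₁(B,Y)
= 0.5·0.25·1 + 0.5·0.75·5 + 0.5·0.25·2 + 0.5·0.75·4
= 3.75

E[P2] = 3.5 (similar calculation)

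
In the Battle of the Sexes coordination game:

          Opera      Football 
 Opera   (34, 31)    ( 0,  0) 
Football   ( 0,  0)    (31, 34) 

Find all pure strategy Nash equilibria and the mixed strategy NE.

Pure NE: (Opera, Opera) and (Football, Football); Mixed NE: p = 0.5231, q = 0.4769

Work:
Check pure NE:
(Opera, Opera): (34, 31) - no unilateral deviation beneficial
(Football, Football): (31, 34) - no unilateral deviation beneficial
Mixed NE: P1 plays Opera with p = 0.5231, P2 plays Opera with q = 0.4769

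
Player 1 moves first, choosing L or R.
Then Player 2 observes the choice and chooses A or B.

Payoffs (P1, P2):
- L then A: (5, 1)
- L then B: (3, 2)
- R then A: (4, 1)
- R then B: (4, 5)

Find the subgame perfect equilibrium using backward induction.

P1 plays R, P2 plays B after L and B after R; Payoff (4, 5)

Work:
Backward induction:
After L: P2 chooses B → P1 gets 3
After R: P2 chooses B → P1 gets 4
P1 chooses R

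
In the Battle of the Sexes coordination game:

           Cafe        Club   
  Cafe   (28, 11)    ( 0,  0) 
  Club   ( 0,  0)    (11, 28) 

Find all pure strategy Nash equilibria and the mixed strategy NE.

Pure NE: (Cafe, Cafe) and (Club, Club); Mixed NE: p = 0.7179, q = 0.2821

Work:
Check pure NE:
(Cafe, Cafe): (28, 11) - no unilateral deviation beneficial
(Club, Club): (11, 28) - no unilateral deviation beneficial
Mixed NE: P1 plays Cafe with p = 0.7179, P2 plays Cafe with q = 0.2821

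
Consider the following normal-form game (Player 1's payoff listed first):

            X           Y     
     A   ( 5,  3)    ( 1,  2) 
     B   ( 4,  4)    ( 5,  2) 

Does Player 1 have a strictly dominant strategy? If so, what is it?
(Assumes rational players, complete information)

No strictly dominant strategy exists for Player 1

Work:
A strategy strictly dominates another if it gives a strictly higher payoff against every opponent action. Compare each pair of P1's strategies column-by-column:
  A vs B: [5 vs 4, 1 vs 5] → A does not strictly dominate B (column Y: 1 ≤ 5)
  B vs A: [4 vs 5, 5 vs 1] → B does not strictly dominate A (column X: 4 ≤ 5)
No single strategy strictly dominates all others → no strictly dominant strategy.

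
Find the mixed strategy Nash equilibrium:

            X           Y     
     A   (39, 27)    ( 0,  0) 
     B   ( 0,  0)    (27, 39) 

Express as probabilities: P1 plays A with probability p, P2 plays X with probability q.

p = 0.5909, q = 0.4091

Work:
Find probabilities that make opponent indifferent:
P2 chooses q to make P1 indifferent between A and B
P1 chooses p to make P2 indifferent between X and Y
Mixed NE: P1 plays (A: 0.5909, B: 0.4091), P2 plays (X: 0.4091, Y: 0.5909)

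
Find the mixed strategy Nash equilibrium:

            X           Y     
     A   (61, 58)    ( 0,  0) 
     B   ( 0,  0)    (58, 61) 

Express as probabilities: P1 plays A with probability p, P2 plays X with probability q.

p = 0.5126, q = 0.4874

Work:
Find probabilities that make opponent indifferent:
P2 chooses q to make P1 indifferent between A and B
P1 chooses p to make P2 indifferent between X and Y
Mixed NE: P1 plays (A: 0.5126, B: 0.4874), P2 plays (X: 0.4874, Y: 0.5126)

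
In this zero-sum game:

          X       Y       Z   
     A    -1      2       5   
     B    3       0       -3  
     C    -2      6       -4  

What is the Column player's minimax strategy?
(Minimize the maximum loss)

Column should play X, value = 3

Work:
Column player minimizes Row's maximum payoff:
Column X: max payoff to Row = 3
Column Y: max payoff to Row = 6
Column Z: max payoff to Row = 5
Minimum is 3, achieved by column X.
Minimax strategy: X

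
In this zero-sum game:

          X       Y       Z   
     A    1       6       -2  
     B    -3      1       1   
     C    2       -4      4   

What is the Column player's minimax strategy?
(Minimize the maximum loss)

Column should play X, value = 2

Work:
Column player minimizes Row's maximum payoff:
Column X: max payoff to Row = 2
Column Y: max payoff to Row = 6
Column Z: max payoff to Row = 4
Minimum is 2, achieved by column X.
Minimax strategy: X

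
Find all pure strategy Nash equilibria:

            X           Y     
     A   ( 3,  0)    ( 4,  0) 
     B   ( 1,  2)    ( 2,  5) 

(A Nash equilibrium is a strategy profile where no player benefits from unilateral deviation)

Nash equilibrium: (A, X), (A, Y)

Work:
Best responses:
  P1 vs X: payoffs [3, 1] → best response A (payoff 3)
  P1 vs Y: payoffs [4, 2] → best response A (payoff 4)
  P2 vs A: payoffs [0, 0] → best response X/Y (payoff 0)
  P2 vs B: payoffs [2, 5] → best response Y (payoff 5)
Mutual best responses: (A,X), (A,Y) → Nash equilibria.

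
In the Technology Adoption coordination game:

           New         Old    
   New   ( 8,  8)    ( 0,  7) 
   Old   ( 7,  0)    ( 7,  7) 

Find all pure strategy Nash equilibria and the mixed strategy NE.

Pure NE: (New, New) and (Old, Old); Mixed NE: p = 0.875, q = 0.875

Work:
Check pure NE:
(New, New): (8, 8) - no unilateral deviation beneficial
(Old, Old): (7, 7) - no unilateral deviation beneficial
Mixed NE: P1 plays New with p = 0.875, P2 plays New with q = 0.875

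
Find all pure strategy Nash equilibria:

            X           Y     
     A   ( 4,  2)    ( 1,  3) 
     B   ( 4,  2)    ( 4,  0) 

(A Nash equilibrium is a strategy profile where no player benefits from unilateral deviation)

Nash equilibrium: (B, X)

Work:
Best responses:
  P1 vs X: payoffs [4, 4] → best response A/B (payoff 4)
  P1 vs Y: payoffs [1, 4] → best response B (payoff 4)
  P2 vs A: payoffs [2, 3] → best response Y (payoff 3)
  P2 vs B: payoffs [2, 0] → best response X (payoff 2)
Mutual best responses: (B,X) → Nash equilibria.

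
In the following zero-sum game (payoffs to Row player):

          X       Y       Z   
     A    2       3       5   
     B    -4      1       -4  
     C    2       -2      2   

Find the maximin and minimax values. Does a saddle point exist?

Maximin = 2, Minimax = 2, Saddle: True

Work:
Row minimums: [2, -4, -2] → maximin = 2
Column maximums: [2, 3, 5] → minimax = 2
Saddle point exists! Game value = 2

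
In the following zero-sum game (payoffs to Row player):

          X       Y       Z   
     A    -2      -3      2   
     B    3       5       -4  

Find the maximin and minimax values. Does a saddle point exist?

Maximin = -3, Minimax = 2, Saddle: False

Work:
Row minimums: [-3, -4] → maximin = -3
Column maximums: [3, 5, 2] → minimax = 2
No saddle point (maximin ≠ minimax). Mixed strategy needed.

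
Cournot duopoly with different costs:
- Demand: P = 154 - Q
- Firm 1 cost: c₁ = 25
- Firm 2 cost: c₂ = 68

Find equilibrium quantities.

q₁* = 57.33, q₂* = 14.33

Work:
Reaction: q₁ = (154 - 25 - q₂)/2
Reaction: q₂ = (154 - 68 - q₁)/2
Solve simultaneously:
q₁* = (154 - 2×25 + 68)/3 = 57.33
q₂* = (154 - 2×68 + 25)/3 = 14.33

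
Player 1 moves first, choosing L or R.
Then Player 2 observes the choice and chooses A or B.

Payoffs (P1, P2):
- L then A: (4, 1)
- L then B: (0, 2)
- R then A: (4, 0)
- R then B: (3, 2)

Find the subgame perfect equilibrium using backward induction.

P1 plays R, P2 plays B after L and B after R; Payoff (3, 2)

Work:
Backward induction:
After L: P2 chooses B → P1 gets 0
After R: P2 chooses B → P1 gets 3
P1 chooses R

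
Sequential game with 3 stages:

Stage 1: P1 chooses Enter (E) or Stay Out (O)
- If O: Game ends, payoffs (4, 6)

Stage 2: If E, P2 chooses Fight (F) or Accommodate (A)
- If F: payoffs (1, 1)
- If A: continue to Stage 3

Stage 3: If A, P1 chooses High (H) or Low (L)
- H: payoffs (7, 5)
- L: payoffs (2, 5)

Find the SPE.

SPE: (E, A, H); Outcome (7, 5)

Work:
Stage 3: P1 chooses H (7 vs 2)
Stage 2: P2: F->1, A->5 (anticipating H). Choose A
Stage 1: P1: O->4, E->7 (anticipating A, H). Choose E
SPE path: E -> A -> H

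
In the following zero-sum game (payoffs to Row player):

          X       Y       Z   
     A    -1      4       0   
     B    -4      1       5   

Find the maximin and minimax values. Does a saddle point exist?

Maximin = -1, Minimax = -1, Saddle: True

Work:
Row minimums: [-1, -4] → maximin = -1
Column maximums: [-1, 4, 5] → minimax = -1
Saddle point exists! Game value = -1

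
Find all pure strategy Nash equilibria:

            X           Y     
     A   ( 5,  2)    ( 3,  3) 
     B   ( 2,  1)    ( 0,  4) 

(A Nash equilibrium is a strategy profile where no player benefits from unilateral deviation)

Nash equilibrium: (A, Y)

Work:
Best responses:
  P1 vs X: payoffs [5, 2] → best response A (payoff 5)
  P1 vs Y: payoffs [3, 0] → best response A (payoff 3)
  P2 vs A: payoffs [2, 3] → best response Y (payoff 3)
  P2 vs B: payoffs [1, 4] → best response Y (payoff 4)
Mutual best responses: (A,Y) → Nash equilibria.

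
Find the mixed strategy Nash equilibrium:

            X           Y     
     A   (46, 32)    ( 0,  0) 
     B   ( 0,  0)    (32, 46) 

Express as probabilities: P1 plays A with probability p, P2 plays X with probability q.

p = 0.5897, q = 0.4103

Work:
Find probabilities that make opponent indifferent:
P2 chooses q to make P1 indifferent between A and B
P1 chooses p to make P2 indifferent between X and Y
Mixed NE: P1 plays (A: 0.5897, B: 0.4103), P2 plays (X: 0.4103, Y: 0.5897)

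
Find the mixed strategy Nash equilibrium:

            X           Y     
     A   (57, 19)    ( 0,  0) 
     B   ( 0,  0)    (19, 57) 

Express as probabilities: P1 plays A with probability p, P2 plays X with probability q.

p = 0.75, q = 0.25

Work:
Find probabilities that make opponent indifferent:
P2 chooses q to make P1 indifferent between A and B
P1 chooses p to make P2 indifferent between X and Y
Mixed NE: P1 plays (A: 0.75, B: 0.25), P2 plays (X: 0.25, Y: 0.75)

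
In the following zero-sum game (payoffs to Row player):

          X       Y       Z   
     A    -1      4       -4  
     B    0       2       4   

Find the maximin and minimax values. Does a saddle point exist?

Maximin = 0, Minimax = 0, Saddle: True

Work:
Row minimums: [-4, 0] → maximin = 0
Column maximums: [0, 4, 4] → minimax = 0
Saddle point exists! Game value = 0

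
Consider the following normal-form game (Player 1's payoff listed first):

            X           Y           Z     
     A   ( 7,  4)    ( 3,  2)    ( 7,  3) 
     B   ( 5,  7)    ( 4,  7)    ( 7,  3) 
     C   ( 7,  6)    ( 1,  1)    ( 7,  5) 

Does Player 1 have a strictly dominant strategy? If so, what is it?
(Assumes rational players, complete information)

No strictly dominant strategy exists for Player 1

Work:
A strategy strictly dominates another if it gives a strictly higher payoff against every opponent action. Compare each pair of P1's strategies column-by-column:
  A vs B: [7 vs 5, 3 vs 4, 7 vs 7] → A does not strictly dominate B (column Y: 3 ≤ 4)
  A vs C: [7 vs 7, 3 vs 1, 7 vs 7] → A does not strictly dominate C (column X: 7 ≤ 7)
  B vs A: [5 vs 7, 4 vs 3, 7 vs 7] → B does not strictly dominate A (column X: 5 ≤ 7)
  B vs C: [5 vs 7, 4 vs 1, 7 vs 7] → B does not strictly dominate C (column X: 5 ≤ 7)
  C vs A: [7 vs 7, 1 vs 3, 7 vs 7] → C does not strictly dominate A (column X: 7 ≤ 7)
  C vs B: [7 vs 5, 1 vs 4, 7 vs 7] → C does not strictly dominate B (column Y: 1 ≤ 4)
No single strategy strictly dominates all others → no strictly dominant strategy.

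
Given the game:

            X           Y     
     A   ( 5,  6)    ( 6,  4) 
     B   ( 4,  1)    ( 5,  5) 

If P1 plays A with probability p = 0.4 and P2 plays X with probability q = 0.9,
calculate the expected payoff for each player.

E[P1] = 4.5, E[P2] = 3.16

Work:
E[P1] = p·q·π₁(A,X) + p·(1-q)·π₁(A,Y) + (1-p)·q·π₁(B,X) + (1-p)·(1-q)·π₁(B,Y)
= 0.4·0.9·5 + 0.4·0.1·6 + 0.6·0.9·4 + 0.6·0.1·5
= 4.5

E[P2] = 3.16 (similar calculation)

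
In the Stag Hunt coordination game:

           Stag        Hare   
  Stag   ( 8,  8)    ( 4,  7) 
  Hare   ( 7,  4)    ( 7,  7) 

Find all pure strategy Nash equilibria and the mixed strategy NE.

Pure NE: (Stag, Stag) and (Hare, Hare); Mixed NE: p = 0.75, q = 0.75

Work:
Check pure NE:
(Stag, Stag): (8, 8) - no unilateral deviation beneficial
(Hare, Hare): (7, 7) - no unilateral deviation beneficial
Mixed NE: P1 plays Stag with p = 0.75, P2 plays Stag with q = 0.75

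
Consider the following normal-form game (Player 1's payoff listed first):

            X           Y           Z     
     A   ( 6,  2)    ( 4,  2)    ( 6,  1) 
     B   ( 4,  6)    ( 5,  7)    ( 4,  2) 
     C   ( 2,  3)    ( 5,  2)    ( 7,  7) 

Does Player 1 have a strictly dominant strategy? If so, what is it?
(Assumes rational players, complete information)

No strictly dominant strategy exists for Player 1

Work:
A strategy strictly dominates another if it gives a strictly higher payoff against every opponent action. Compare each pair of P1's strategies column-by-column:
  A vs B: [6 vs 4, 4 vs 5, 6 vs 4] → A does not strictly dominate B (column Y: 4 ≤ 5)
  A vs C: [6 vs 2, 4 vs 5, 6 vs 7] → A does not strictly dominate C (column Y: 4 ≤ 5)
  B vs A: [4 vs 6, 5 vs 4, 4 vs 6] → B does not strictly dominate A (column X: 4 ≤ 6)
  B vs C: [4 vs 2, 5 vs 5, 4 vs 7] → B does not strictly dominate C (column Y: 5 ≤ 5)
  C vs A: [2 vs 6, 5 vs 4, 7 vs 6] → C does not strictly dominate A (column X: 2 ≤ 6)
  C vs B: [2 vs 4, 5 vs 5, 7 vs 4] → C does not strictly dominate B (column X: 2 ≤ 4)
No single strategy strictly dominates all others → no strictly dominant strategy.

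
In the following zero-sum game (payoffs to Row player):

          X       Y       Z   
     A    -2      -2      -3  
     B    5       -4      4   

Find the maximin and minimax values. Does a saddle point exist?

Maximin = -3, Minimax = -2, Saddle: False

Work:
Row minimums: [-3, -4] → maximin = -3
Column maximums: [5, -2, 4] → minimax = -2
No saddle point (maximin ≠ minimax). Mixed strategy needed.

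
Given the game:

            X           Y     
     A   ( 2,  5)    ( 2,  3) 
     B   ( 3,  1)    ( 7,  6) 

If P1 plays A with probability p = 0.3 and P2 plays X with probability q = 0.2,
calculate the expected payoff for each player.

E[P1] = 4.94, E[P2] = 4.52

Work:
E[P1] = p·q·π₁(A,X) + p·(1-q)·π₁(A,Y) + (1-p)·q·π₁(B,X) + (1-p)·(1-q)·π₁(B,Y)
= 0.3·0.2·2 + 0.3·0.8·2 + 0.7·0.2·3 + 0.7·0.8·7
= 4.94

E[P2] = 4.52 (similar calculation)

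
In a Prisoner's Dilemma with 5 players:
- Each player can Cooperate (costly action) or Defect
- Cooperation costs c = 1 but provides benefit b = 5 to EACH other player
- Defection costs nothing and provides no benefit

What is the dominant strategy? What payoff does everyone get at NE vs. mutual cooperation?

Dominant: Defect; NE payoff = 0; Coop payoff = 19

Work:
Defect dominates (saves cost c = 1, benefit to others is external)
NE: All defect → everyone gets 0
If all cooperate: each receives (4)×5 - 1 = 19
Social dilemma: 19 > 0 but NE gives 0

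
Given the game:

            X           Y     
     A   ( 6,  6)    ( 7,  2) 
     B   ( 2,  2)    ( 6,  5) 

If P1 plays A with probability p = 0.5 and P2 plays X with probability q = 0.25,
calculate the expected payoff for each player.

E[P1] = 5.875, E[P2] = 3.625

Work:
E[P1] = p·q·π₁(A,X) + p·(1-q)·π₁(A,Y) + (1-p)·q·π₁(B,X) + (1-p)·(1-q)·π₁(B,Y)
= 0.5·0.25·6 + 0.5·0.75·7 + 0.5·0.25·2 + 0.5·0.75·6
= 5.875

E[P2] = 3.625 (similar calculation)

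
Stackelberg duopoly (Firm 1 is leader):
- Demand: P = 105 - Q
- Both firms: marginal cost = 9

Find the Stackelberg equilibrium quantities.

q₁* (leader) = 48.0, q₂* (follower) = 24.0

Work:
Follower's reaction: q₂ = (a - c - q₁)/2
Leader substitutes: π₁ = q₁·(a - q₁ - (a-c-q₁)/2 - c)
FOC: q₁* = (105 - 9)/2 = 48.00
Then: q₂* = (105 - 9 - 48.0)/2 = 24.00
Leader has first-mover advantage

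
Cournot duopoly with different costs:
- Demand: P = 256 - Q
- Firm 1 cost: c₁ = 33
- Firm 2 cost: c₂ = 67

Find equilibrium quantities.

q₁* = 85.67, q₂* = 51.67

Work:
Reaction: q₁ = (256 - 33 - q₂)/2
Reaction: q₂ = (256 - 67 - q₁)/2
Solve simultaneously:
q₁* = (256 - 2×33 + 67)/3 = 85.67
q₂* = (256 - 2×67 + 33)/3 = 51.67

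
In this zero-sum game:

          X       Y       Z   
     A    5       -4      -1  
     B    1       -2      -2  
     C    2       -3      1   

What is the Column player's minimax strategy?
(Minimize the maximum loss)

Column should play Y, value = -2

Work:
Column player minimizes Row's maximum payoff:
Column X: max payoff to Row = 5
Column Y: max payoff to Row = -2
Column Z: max payoff to Row = 1
Minimum is -2, achieved by column Y.
Minimax strategy: Y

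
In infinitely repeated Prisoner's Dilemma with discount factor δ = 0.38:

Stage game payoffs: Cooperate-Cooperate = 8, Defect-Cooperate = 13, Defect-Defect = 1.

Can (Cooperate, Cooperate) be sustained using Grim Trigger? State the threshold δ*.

δ* = 0.4167; since δ = 0.38 < 0.4167, cooperation cannot be sustained

Work:
For Grim Trigger:
Cooperate forever: 8/(1-δ)
Defect then punished: 13 + 1·δ/(1-δ)
Need: 8/(1-δ) ≥ 13 + 1·δ/(1-δ)
Solving: δ ≥ (T-R)/(T-P) = (13-8)/(13-1) = 0.4167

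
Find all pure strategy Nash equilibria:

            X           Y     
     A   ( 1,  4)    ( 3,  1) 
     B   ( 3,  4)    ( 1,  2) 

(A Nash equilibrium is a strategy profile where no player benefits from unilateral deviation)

Nash equilibrium: (B, X)

Work:
Best responses:
  P1 vs X: payoffs [1, 3] → best response B (payoff 3)
  P1 vs Y: payoffs [3, 1] → best response A (payoff 3)
  P2 vs A: payoffs [4, 1] → best response X (payoff 4)
  P2 vs B: payoffs [4, 2] → best response X (payoff 4)
Mutual best responses: (B,X) → Nash equilibria.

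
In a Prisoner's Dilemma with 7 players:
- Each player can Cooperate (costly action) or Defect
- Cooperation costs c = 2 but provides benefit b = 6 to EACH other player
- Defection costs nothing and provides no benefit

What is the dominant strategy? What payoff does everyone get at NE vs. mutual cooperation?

Dominant: Defect; NE payoff = 0; Coop payoff = 34

Work:
Defect dominates (saves cost c = 2, benefit to others is external)
NE: All defect → everyone gets 0
If all cooperate: each receives (6)×6 - 2 = 34
Social dilemma: 34 > 0 but NE gives 0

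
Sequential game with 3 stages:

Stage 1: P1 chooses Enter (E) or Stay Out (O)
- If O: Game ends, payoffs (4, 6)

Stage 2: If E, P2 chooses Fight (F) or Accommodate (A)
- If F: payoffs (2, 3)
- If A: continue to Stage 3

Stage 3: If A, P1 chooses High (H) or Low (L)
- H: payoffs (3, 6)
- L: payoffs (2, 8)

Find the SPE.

SPE: (O, A, H); Outcome (4, 6)

Work:
Stage 3: P1 chooses H (3 vs 2)
Stage 2: P2: F->3, A->6 (anticipating H). Choose A
Stage 1: P1: O->4, E->3 (anticipating A, H). Choose O
SPE path: O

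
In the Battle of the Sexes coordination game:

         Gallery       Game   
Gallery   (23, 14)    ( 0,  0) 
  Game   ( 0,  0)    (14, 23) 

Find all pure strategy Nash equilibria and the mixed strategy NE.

Pure NE: (Gallery, Gallery) and (Game, Game); Mixed NE: p = 0.6216, q = 0.3784

Work:
Check pure NE:
(Gallery, Gallery): (23, 14) - no unilateral deviation beneficial
(Game, Game): (14, 23) - no unilateral deviation beneficial
Mixed NE: P1 plays Gallery with p = 0.6216, P2 plays Gallery with q = 0.3784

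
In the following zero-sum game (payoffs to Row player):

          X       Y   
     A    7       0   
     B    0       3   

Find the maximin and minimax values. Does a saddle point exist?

Maximin = 0, Minimax = 3, Saddle: False

Work:
Row minimums: [0, 0] → maximin = 0
Column maximums: [7, 3] → minimax = 3
No saddle point (maximin ≠ minimax). Mixed strategy needed.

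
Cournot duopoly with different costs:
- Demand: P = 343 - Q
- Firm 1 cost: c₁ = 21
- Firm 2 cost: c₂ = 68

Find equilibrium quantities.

q₁* = 123.0, q₂* = 76.0

Work:
Reaction: q₁ = (343 - 21 - q₂)/2
Reaction: q₂ = (343 - 68 - q₁)/2
Solve simultaneously:
q₁* = (343 - 2×21 + 68)/3 = 123.0
q₂* = (343 - 2×68 + 21)/3 = 76.0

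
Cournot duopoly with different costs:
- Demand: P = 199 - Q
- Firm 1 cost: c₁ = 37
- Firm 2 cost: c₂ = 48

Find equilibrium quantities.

q₁* = 57.67, q₂* = 46.67

Work:
Reaction: q₁ = (199 - 37 - q₂)/2
Reaction: q₂ = (199 - 48 - q₁)/2
Solve simultaneously:
q₁* = (199 - 2×37 + 48)/3 = 57.67
q₂* = (199 - 2×48 + 37)/3 = 46.67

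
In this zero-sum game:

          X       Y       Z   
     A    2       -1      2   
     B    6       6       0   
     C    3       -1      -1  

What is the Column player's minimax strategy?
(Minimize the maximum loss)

Column should play Z, value = 2

Work:
Column player minimizes Row's maximum payoff:
Column X: max payoff to Row = 6
Column Y: max payoff to Row = 6
Column Z: max payoff to Row = 2
Minimum is 2, achieved by column Z.
Minimax strategy: Z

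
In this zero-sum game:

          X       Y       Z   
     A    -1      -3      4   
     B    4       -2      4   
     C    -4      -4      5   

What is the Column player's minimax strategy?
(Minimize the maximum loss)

Column should play Y, value = -2

Work:
Column player minimizes Row's maximum payoff:
Column X: max payoff to Row = 4
Column Y: max payoff to Row = -2
Column Z: max payoff to Row = 5
Minimum is -2, achieved by column Y.
Minimax strategy: Y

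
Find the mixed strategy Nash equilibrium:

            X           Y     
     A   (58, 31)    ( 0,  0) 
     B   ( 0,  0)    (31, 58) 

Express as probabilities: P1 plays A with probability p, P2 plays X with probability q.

p = 0.6517, q = 0.3483

Work:
Find probabilities that make opponent indifferent:
P2 chooses q to make P1 indifferent between A and B
P1 chooses p to make P2 indifferent between X and Y
Mixed NE: P1 plays (A: 0.6517, B: 0.3483), P2 plays (X: 0.3483, Y: 0.6517)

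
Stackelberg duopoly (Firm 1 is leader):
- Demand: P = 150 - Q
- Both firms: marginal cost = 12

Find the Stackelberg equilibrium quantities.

q₁* (leader) = 69.0, q₂* (follower) = 34.5

Work:
Follower's reaction: q₂ = (a - c - q₁)/2
Leader substitutes: π₁ = q₁·(a - q₁ - (a-c-q₁)/2 - c)
FOC: q₁* = (150 - 12)/2 = 69.00
Then: q₂* = (150 - 12 - 69.0)/2 = 34.50
Leader has first-mover advantage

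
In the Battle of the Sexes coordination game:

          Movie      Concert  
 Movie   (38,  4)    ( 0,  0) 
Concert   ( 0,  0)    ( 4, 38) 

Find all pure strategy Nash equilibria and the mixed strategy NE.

Pure NE: (Movie, Movie) and (Concert, Concert); Mixed NE: p = 0.9048, q = 0.0952

Work:
Check pure NE:
(Movie, Movie): (38, 4) - no unilateral deviation beneficial
(Concert, Concert): (4, 38) - no unilateral deviation beneficial
Mixed NE: P1 plays Movie with p = 0.9048, P2 plays Movie with q = 0.0952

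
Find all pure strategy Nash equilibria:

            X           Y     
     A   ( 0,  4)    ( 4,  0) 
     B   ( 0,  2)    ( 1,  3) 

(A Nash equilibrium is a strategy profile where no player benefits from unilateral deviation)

Nash equilibrium: (A, X)

Work:
Best responses:
  P1 vs X: payoffs [0, 0] → best response A/B (payoff 0)
  P1 vs Y: payoffs [4, 1] → best response A (payoff 4)
  P2 vs A: payoffs [4, 0] → best response X (payoff 4)
  P2 vs B: payoffs [2, 3] → best response Y (payoff 3)
Mutual best responses: (A,X) → Nash equilibria.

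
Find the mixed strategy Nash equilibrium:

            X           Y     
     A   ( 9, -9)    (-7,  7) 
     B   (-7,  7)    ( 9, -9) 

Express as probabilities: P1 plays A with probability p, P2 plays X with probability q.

p = 0.5, q = 0.5

Work:
Find probabilities that make opponent indifferent:
P2 chooses q to make P1 indifferent between A and B
P1 chooses p to make P2 indifferent between X and Y
Mixed NE: P1 plays (A: 0.5, B: 0.5), P2 plays (X: 0.5, Y: 0.5)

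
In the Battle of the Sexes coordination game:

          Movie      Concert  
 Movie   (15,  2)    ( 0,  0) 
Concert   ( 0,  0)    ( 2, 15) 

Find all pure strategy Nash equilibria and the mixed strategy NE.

Pure NE: (Movie, Movie) and (Concert, Concert); Mixed NE: p = 0.8824, q = 0.1176

Work:
Check pure NE:
(Movie, Movie): (15, 2) - no unilateral deviation beneficial
(Concert, Concert): (2, 15) - no unilateral deviation beneficial
Mixed NE: P1 plays Movie with p = 0.8824, P2 plays Movie with q = 0.1176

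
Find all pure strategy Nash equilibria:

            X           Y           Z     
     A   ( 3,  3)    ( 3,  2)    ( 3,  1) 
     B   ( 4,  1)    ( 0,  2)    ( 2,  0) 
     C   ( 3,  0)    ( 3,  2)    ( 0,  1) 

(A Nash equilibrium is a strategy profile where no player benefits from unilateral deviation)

Nash equilibrium: (C, Y)

Work:
Best responses:
  P1 vs X: payoffs [3, 4, 3] → best response B (payoff 4)
  P1 vs Y: payoffs [3, 0, 3] → best response A/C (payoff 3)
  P1 vs Z: payoffs [3, 2, 0] → best response A (payoff 3)
  P2 vs A: payoffs [3, 2, 1] → best response X (payoff 3)
  P2 vs B: payoffs [1, 2, 0] → best response Y (payoff 2)
  P2 vs C: payoffs [0, 2, 1] → best response Y (payoff 2)
Mutual best responses: (C,Y) → Nash equilibria.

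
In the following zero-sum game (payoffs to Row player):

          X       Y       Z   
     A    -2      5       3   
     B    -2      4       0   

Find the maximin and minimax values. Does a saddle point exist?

Maximin = -2, Minimax = -2, Saddle: True

Work:
Row minimums: [-2, -2] → maximin = -2
Column maximums: [-2, 5, 3] → minimax = -2
Saddle point exists! Game value = -2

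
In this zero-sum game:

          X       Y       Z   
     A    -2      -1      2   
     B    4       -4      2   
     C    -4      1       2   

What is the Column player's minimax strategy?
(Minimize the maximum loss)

Column should play Y, value = 1

Work:
Column player minimizes Row's maximum payoff:
Column X: max payoff to Row = 4
Column Y: max payoff to Row = 1
Column Z: max payoff to Row = 2
Minimum is 1, achieved by column Y.
Minimax strategy: Y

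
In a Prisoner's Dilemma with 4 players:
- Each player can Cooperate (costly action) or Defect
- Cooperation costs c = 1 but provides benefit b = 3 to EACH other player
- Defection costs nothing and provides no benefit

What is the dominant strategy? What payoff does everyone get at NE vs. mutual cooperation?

Dominant: Defect; NE payoff = 0; Coop payoff = 8

Work:
Defect dominates (saves cost c = 1, benefit to others is external)
NE: All defect → everyone gets 0
If all cooperate: each receives (3)×3 - 1 = 8
Social dilemma: 8 > 0 but NE gives 0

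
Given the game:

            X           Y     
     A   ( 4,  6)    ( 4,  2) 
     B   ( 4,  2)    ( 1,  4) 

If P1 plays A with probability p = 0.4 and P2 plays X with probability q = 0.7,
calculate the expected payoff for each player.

E[P1] = 3.46, E[P2] = 3.48

Work:
E[P1] = p·q·π₁(A,X) + p·(1-q)·π₁(A,Y) + (1-p)·q·π₁(B,X) + (1-p)·(1-q)·π₁(B,Y)
= 0.4·0.7·4 + 0.4·0.3·4 + 0.6·0.7·4 + 0.6·0.3·1
= 3.46

E[P2] = 3.48 (similar calculation)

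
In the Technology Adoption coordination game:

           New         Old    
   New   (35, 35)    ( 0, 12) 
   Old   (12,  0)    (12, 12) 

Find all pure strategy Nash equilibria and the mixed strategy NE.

Pure NE: (New, New) and (Old, Old); Mixed NE: p = 0.3429, q = 0.3429

Work:
Check pure NE:
(New, New): (35, 35) - no unilateral deviation beneficial
(Old, Old): (12, 12) - no unilateral deviation beneficial
Mixed NE: P1 plays New with p = 0.3429, P2 plays New with q = 0.3429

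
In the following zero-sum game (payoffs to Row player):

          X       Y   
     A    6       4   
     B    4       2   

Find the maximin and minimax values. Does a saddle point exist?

Maximin = 4, Minimax = 4, Saddle: True

Work:
Row minimums: [4, 2] → maximin = 4
Column maximums: [6, 4] → minimax = 4
Saddle point exists! Game value = 4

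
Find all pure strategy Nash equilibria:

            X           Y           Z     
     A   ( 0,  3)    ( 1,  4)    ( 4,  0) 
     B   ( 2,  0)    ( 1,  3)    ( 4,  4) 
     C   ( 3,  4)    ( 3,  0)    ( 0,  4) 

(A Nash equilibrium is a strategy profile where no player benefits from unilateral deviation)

Nash equilibrium: (B, Z), (C, X)

Work:
Best responses:
  P1 vs X: payoffs [0, 2, 3] → best response C (payoff 3)
  P1 vs Y: payoffs [1, 1, 3] → best response C (payoff 3)
  P1 vs Z: payoffs [4, 4, 0] → best response A/B (payoff 4)
  P2 vs A: payoffs [3, 4, 0] → best response Y (payoff 4)
  P2 vs B: payoffs [0, 3, 4] → best response Z (payoff 4)
  P2 vs C: payoffs [4, 0, 4] → best response X/Z (payoff 4)
Mutual best responses: (B,Z), (C,X) → Nash equilibria.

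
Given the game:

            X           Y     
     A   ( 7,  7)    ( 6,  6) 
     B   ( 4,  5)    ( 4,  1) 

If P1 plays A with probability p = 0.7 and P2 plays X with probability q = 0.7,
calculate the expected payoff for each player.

E[P1] = 5.89, E[P2] = 5.83

Work:
E[P1] = p·q·π₁(A,X) + p·(1-q)·π₁(A,Y) + (1-p)·q·π₁(B,X) + (1-p)·(1-q)·π₁(B,Y)
= 0.7·0.7·7 + 0.7·0.3·6 + 0.3·0.7·4 + 0.3·0.3·4
= 5.89

E[P2] = 5.83 (similar calculation)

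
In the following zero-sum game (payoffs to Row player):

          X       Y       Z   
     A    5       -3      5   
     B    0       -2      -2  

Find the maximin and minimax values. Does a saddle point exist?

Maximin = -2, Minimax = -2, Saddle: True

Work:
Row minimums: [-3, -2] → maximin = -2
Column maximums: [5, -2, 5] → minimax = -2
Saddle point exists! Game value = -2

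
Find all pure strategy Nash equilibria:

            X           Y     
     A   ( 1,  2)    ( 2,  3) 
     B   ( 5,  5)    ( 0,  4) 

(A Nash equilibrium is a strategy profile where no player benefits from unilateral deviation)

Nash equilibrium: (A, Y), (B, X)

Work:
Best responses:
  P1 vs X: payoffs [1, 5] → best response B (payoff 5)
  P1 vs Y: payoffs [2, 0] → best response A (payoff 2)
  P2 vs A: payoffs [2, 3] → best response Y (payoff 3)
  P2 vs B: payoffs [5, 4] → best response X (payoff 5)
Mutual best responses: (A,Y), (B,X) → Nash equilibria.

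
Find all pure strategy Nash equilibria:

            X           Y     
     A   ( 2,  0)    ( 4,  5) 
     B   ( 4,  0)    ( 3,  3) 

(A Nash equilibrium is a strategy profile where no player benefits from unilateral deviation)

Nash equilibrium: (A, Y)

Work:
Best responses:
  P1 vs X: payoffs [2, 4] → best response B (payoff 4)
  P1 vs Y: payoffs [4, 3] → best response A (payoff 4)
  P2 vs A: payoffs [0, 5] → best response Y (payoff 5)
  P2 vs B: payoffs [0, 3] → best response Y (payoff 3)
Mutual best responses: (A,Y) → Nash equilibria.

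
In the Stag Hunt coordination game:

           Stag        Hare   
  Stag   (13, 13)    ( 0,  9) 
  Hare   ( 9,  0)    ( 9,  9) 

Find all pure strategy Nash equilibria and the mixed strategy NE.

Pure NE: (Stag, Stag) and (Hare, Hare); Mixed NE: p = 0.6923, q = 0.6923

Work:
Check pure NE:
(Stag, Stag): (13, 13) - no unilateral deviation beneficial
(Hare, Hare): (9, 9) - no unilateral deviation beneficial
Mixed NE: P1 plays Stag with p = 0.6923, P2 plays Stag with q = 0.6923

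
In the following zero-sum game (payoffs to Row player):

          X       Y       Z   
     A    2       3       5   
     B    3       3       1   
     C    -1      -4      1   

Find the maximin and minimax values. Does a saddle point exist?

Maximin = 2, Minimax = 3, Saddle: False

Work:
Row minimums: [2, 1, -4] → maximin = 2
Column maximums: [3, 3, 5] → minimax = 3
No saddle point (maximin ≠ minimax). Mixed strategy needed.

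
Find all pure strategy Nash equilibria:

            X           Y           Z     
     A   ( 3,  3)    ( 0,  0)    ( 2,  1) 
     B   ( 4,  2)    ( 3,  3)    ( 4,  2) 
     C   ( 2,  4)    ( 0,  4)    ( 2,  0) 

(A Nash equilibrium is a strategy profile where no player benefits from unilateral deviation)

Nash equilibrium: (B, Y)

Work:
Best responses:
  P1 vs X: payoffs [3, 4, 2] → best response B (payoff 4)
  P1 vs Y: payoffs [0, 3, 0] → best response B (payoff 3)
  P1 vs Z: payoffs [2, 4, 2] → best response B (payoff 4)
  P2 vs A: payoffs [3, 0, 1] → best response X (payoff 3)
  P2 vs B: payoffs [2, 3, 2] → best response Y (payoff 3)
  P2 vs C: payoffs [4, 4, 0] → best response X/Y (payoff 4)
Mutual best responses: (B,Y) → Nash equilibria.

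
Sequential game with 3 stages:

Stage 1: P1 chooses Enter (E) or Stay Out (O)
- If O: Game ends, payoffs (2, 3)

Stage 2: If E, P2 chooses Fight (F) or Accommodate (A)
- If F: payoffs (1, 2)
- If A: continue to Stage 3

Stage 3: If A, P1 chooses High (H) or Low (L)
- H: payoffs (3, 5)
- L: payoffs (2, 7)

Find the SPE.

SPE: (E, A, H); Outcome (3, 5)

Work:
Stage 3: P1 chooses H (3 vs 2)
Stage 2: P2: F->2, A->5 (anticipating H). Choose A
Stage 1: P1: O->2, E->3 (anticipating A, H). Choose E
SPE path: E -> A -> H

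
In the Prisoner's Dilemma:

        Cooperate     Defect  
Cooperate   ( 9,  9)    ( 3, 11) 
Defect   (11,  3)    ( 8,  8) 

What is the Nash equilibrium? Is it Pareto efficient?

(Defect, Defect) is NE; not Pareto efficient

Work:
Defect dominates Cooperate for both players:
If P2 cooperates: Defect (11) > Cooperate (9)
If P2 defects: Defect (8) > Cooperate (3)
NE: (Defect, Defect) with payoff (8, 8)
But (Cooperate, Cooperate) = (9, 9) Pareto dominates (8, 8)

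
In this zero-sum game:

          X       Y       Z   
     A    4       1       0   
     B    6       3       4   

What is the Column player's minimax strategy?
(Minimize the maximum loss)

Column should play Y, value = 3

Work:
Column player minimizes Row's maximum payoff:
Column X: max payoff to Row = 6
Column Y: max payoff to Row = 3
Column Z: max payoff to Row = 4
Minimum is 3, achieved by column Y.
Minimax strategy: Y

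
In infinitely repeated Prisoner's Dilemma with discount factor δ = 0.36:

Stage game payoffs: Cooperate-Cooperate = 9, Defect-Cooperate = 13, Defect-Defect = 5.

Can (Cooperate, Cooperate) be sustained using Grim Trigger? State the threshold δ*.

δ* = 0.5; since δ = 0.36 < 0.5, cooperation cannot be sustained

Work:
For Grim Trigger:
Cooperate forever: 9/(1-δ)
Defect then punished: 13 + 5·δ/(1-δ)
Need: 9/(1-δ) ≥ 13 + 5·δ/(1-δ)
Solving: δ ≥ (T-R)/(T-P) = (13-9)/(13-5) = 0.5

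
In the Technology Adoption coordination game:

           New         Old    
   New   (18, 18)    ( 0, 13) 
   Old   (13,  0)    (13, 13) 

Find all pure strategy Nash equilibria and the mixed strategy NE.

Pure NE: (New, New) and (Old, Old); Mixed NE: p = 0.7222, q = 0.7222

Work:
Check pure NE:
(New, New): (18, 18) - no unilateral deviation beneficial
(Old, Old): (13, 13) - no unilateral deviation beneficial
Mixed NE: P1 plays New with p = 0.7222, P2 plays New with q = 0.7222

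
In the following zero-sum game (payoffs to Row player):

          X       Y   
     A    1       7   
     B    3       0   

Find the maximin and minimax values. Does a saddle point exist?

Maximin = 1, Minimax = 3, Saddle: False

Work:
Row minimums: [1, 0] → maximin = 1
Column maximums: [3, 7] → minimax = 3
No saddle point (maximin ≠ minimax). Mixed strategy needed.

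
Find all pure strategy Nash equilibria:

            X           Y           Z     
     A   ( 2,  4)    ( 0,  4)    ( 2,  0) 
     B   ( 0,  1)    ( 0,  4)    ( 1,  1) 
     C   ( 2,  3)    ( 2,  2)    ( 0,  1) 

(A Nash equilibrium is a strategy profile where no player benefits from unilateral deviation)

Nash equilibrium: (A, X), (C, X)

Work:
Best responses:
  P1 vs X: payoffs [2, 0, 2] → best response A/C (payoff 2)
  P1 vs Y: payoffs [0, 0, 2] → best response C (payoff 2)
  P1 vs Z: payoffs [2, 1, 0] → best response A (payoff 2)
  P2 vs A: payoffs [4, 4, 0] → best response X/Y (payoff 4)
  P2 vs B: payoffs [1, 4, 1] → best response Y (payoff 4)
  P2 vs C: payoffs [3, 2, 1] → best response X (payoff 3)
Mutual best responses: (A,X), (C,X) → Nash equilibria.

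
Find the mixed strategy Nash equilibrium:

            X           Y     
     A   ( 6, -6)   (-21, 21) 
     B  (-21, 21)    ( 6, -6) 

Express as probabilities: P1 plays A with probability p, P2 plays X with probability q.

p = 0.5, q = 0.5

Work:
Find probabilities that make opponent indifferent:
P2 chooses q to make P1 indifferent between A and B
P1 chooses p to make P2 indifferent between X and Y
Mixed NE: P1 plays (A: 0.5, B: 0.5), P2 plays (X: 0.5, Y: 0.5)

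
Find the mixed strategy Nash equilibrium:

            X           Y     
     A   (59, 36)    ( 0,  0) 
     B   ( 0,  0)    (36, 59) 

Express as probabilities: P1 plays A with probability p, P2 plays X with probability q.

p = 0.6211, q = 0.3789

Work:
Find probabilities that make opponent indifferent:
P2 chooses q to make P1 indifferent between A and B
P1 chooses p to make P2 indifferent between X and Y
Mixed NE: P1 plays (A: 0.6211, B: 0.3789), P2 plays (X: 0.3789, Y: 0.6211)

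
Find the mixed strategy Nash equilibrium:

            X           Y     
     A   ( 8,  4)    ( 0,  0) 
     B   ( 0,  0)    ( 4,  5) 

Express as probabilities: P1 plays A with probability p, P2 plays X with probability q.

p = 0.5556, q = 0.3333

Work:
Find probabilities that make opponent indifferent:
P2 chooses q to make P1 indifferent between A and B
P1 chooses p to make P2 indifferent between X and Y
Mixed NE: P1 plays (A: 0.5556, B: 0.4444), P2 plays (X: 0.3333, Y: 0.6667)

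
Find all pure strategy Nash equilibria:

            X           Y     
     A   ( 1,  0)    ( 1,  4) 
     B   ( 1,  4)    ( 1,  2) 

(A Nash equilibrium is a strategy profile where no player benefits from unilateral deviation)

Nash equilibrium: (A, Y), (B, X)

Work:
Best responses:
  P1 vs X: payoffs [1, 1] → best response A/B (payoff 1)
  P1 vs Y: payoffs [1, 1] → best response A/B (payoff 1)
  P2 vs A: payoffs [0, 4] → best response Y (payoff 4)
  P2 vs B: payoffs [4, 2] → best response X (payoff 4)
Mutual best responses: (A,Y), (B,X) → Nash equilibria.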